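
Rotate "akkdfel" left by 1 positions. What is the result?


Input: "akkdfel", rotate left by 1
First 1 characters: "a"
Remaining characters: "kkdfel"
Concatenate remaining + first: "kkdfel" + "a" = "kkdfela"

kkdfela


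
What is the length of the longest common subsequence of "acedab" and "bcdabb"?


LCS of "acedab" and "bcdabb"
DP table:
           b    c    d    a    b    b
      0    0    0    0    0    0    0
  a   0    0    0    0    1    1    1
  c   0    0    1    1    1    1    1
  e   0    0    1    1    1    1    1
  d   0    0    1    2    2    2    2
  a   0    0    1    2    3    3    3
  b   0    1    1    2    3    4    4
LCS length = dp[6][6] = 4

4


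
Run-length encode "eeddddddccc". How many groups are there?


Input: eeddddddccc
Scanning for consecutive runs:
  Group 1: 'e' x 2 (positions 0-1)
  Group 2: 'd' x 6 (positions 2-7)
  Group 3: 'c' x 3 (positions 8-10)
Total groups: 3

3


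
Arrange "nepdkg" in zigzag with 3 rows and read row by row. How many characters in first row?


Zigzag "nepdkg" into 3 rows:
Placing characters:
  'n' => row 0
  'e' => row 1
  'p' => row 2
  'd' => row 1
  'k' => row 0
  'g' => row 1
Rows:
  Row 0: "nk"
  Row 1: "edg"
  Row 2: "p"
First row length: 2

2


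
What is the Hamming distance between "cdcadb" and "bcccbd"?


Comparing "cdcadb" and "bcccbd" position by position:
  Position 0: 'c' vs 'b' => differ
  Position 1: 'd' vs 'c' => differ
  Position 2: 'c' vs 'c' => same
  Position 3: 'a' vs 'c' => differ
  Position 4: 'd' vs 'b' => differ
  Position 5: 'b' vs 'd' => differ
Total differences (Hamming distance): 5

5


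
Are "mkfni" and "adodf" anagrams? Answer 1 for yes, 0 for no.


Strings: "mkfni", "adodf"
Sorted first:  fikmn
Sorted second: addfo
Differ at position 0: 'f' vs 'a' => not anagrams

0


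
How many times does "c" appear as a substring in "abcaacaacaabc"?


Searching for "c" in "abcaacaacaabc"
Scanning each position:
  Position 0: "a" => no
  Position 1: "b" => no
  Position 2: "c" => MATCH
  Position 3: "a" => no
  Position 4: "a" => no
  Position 5: "c" => MATCH
  Position 6: "a" => no
  Position 7: "a" => no
  Position 8: "c" => MATCH
  Position 9: "a" => no
  Position 10: "a" => no
  Position 11: "b" => no
  Position 12: "c" => MATCH
Total occurrences: 4

4


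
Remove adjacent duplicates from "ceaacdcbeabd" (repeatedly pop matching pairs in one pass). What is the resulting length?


Input: ceaacdcbeabd
Stack-based adjacent duplicate removal:
  Read 'c': push. Stack: c
  Read 'e': push. Stack: ce
  Read 'a': push. Stack: cea
  Read 'a': matches stack top 'a' => pop. Stack: ce
  Read 'c': push. Stack: cec
  Read 'd': push. Stack: cecd
  Read 'c': push. Stack: cecdc
  Read 'b': push. Stack: cecdcb
  Read 'e': push. Stack: cecdcbe
  Read 'a': push. Stack: cecdcbea
  Read 'b': push. Stack: cecdcbeab
  Read 'd': push. Stack: cecdcbeabd
Final stack: "cecdcbeabd" (length 10)

10


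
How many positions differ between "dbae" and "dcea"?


Comparing "dbae" and "dcea" position by position:
  Position 0: 'd' vs 'd' => same
  Position 1: 'b' vs 'c' => DIFFER
  Position 2: 'a' vs 'e' => DIFFER
  Position 3: 'e' vs 'a' => DIFFER
Positions that differ: 3

3


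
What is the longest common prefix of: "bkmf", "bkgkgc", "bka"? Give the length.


Words: bkmf, bkgkgc, bka
  Position 0: all 'b' => match
  Position 1: all 'k' => match
  Position 2: ('m', 'g', 'a') => mismatch, stop
LCP = "bk" (length 2)

2


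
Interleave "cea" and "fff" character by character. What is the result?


Interleaving "cea" and "fff":
  Position 0: 'c' from first, 'f' from second => "cf"
  Position 1: 'e' from first, 'f' from second => "ef"
  Position 2: 'a' from first, 'f' from second => "af"
Result: cfefaf

cfefaf


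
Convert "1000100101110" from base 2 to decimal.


Input: "1000100101110" in base 2
Positional expansion:
  Digit '1' (value 1) x 2^12 = 4096
  Digit '0' (value 0) x 2^11 = 0
  Digit '0' (value 0) x 2^10 = 0
  Digit '0' (value 0) x 2^9 = 0
  Digit '1' (value 1) x 2^8 = 256
  Digit '0' (value 0) x 2^7 = 0
  Digit '0' (value 0) x 2^6 = 0
  Digit '1' (value 1) x 2^5 = 32
  Digit '0' (value 0) x 2^4 = 0
  Digit '1' (value 1) x 2^3 = 8
  Digit '1' (value 1) x 2^2 = 4
  Digit '1' (value 1) x 2^1 = 2
  Digit '0' (value 0) x 2^0 = 0
Sum = 4398

4398


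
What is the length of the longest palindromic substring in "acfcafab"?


Input: "acfcafab"
Checking substrings for palindromes:
  [0:5] "acfca" (len 5) => palindrome
  [1:4] "cfc" (len 3) => palindrome
  [4:7] "afa" (len 3) => palindrome
Longest palindromic substring: "acfca" with length 5

5


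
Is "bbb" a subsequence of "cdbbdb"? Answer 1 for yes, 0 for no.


Check if "bbb" is a subsequence of "cdbbdb"
Greedy scan:
  Position 0 ('c'): no match needed
  Position 1 ('d'): no match needed
  Position 2 ('b'): matches sub[0] = 'b'
  Position 3 ('b'): matches sub[1] = 'b'
  Position 4 ('d'): no match needed
  Position 5 ('b'): matches sub[2] = 'b'
All 3 characters matched => is a subsequence

1


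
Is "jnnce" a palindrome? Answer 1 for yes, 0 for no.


Input: jnnce
Reversed: ecnnj
  Compare pos 0 ('j') with pos 4 ('e'): MISMATCH
  Compare pos 1 ('n') with pos 3 ('c'): MISMATCH
Result: not a palindrome

0


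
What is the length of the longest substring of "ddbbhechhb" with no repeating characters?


Input: "ddbbhechhb"
Sliding window (track last position of each char):
  Position 0 ('d'): window [0,0] length 1 -- new best
  Position 1 ('d'): repeat (last at 0), move window start to 1
  Position 1 ('d'): window [1,1] length 1
  Position 2 ('b'): window [1,2] length 2 -- new best
  Position 3 ('b'): repeat (last at 2), move window start to 3
  Position 3 ('b'): window [3,3] length 1
  Position 4 ('h'): window [3,4] length 2
  Position 5 ('e'): window [3,5] length 3 -- new best
  Position 6 ('c'): window [3,6] length 4 -- new best
  Position 7 ('h'): repeat (last at 4), move window start to 5
  Position 7 ('h'): window [5,7] length 3
  Position 8 ('h'): repeat (last at 7), move window start to 8
  Position 8 ('h'): window [8,8] length 1
  Position 9 ('b'): window [8,9] length 2
Longest substring with no repeats: "bhec" with length 4

4


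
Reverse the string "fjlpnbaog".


Input: fjlpnbaog
Reading characters right to left:
  Position 8: 'g'
  Position 7: 'o'
  Position 6: 'a'
  Position 5: 'b'
  Position 4: 'n'
  Position 3: 'p'
  Position 2: 'l'
  Position 1: 'j'
  Position 0: 'f'
Reversed: goabnpljf

goabnpljf


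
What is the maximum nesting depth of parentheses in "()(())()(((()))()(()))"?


Input: "()(())()(((()))()(()))"
Tracking depth:
  Position 0 '(': depth becomes 1
  Position 1 ')': depth becomes 0
  Position 2 '(': depth becomes 1
  Position 3 '(': depth becomes 2
  Position 4 ')': depth becomes 1
  Position 5 ')': depth becomes 0
  Position 6 '(': depth becomes 1
  Position 7 ')': depth becomes 0
  Position 8 '(': depth becomes 1
  Position 9 '(': depth becomes 2
  Position 10 '(': depth becomes 3
  Position 11 '(': depth becomes 4
  Position 12 ')': depth becomes 3
  Position 13 ')': depth becomes 2
  Position 14 ')': depth becomes 1
  Position 15 '(': depth becomes 2
  Position 16 ')': depth becomes 1
  Position 17 '(': depth becomes 2
  Position 18 '(': depth becomes 3
  Position 19 ')': depth becomes 2
  Position 20 ')': depth becomes 1
  Position 21 ')': depth becomes 0
Maximum depth reached: 4

4


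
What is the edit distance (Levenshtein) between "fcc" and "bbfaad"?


Computing edit distance: "fcc" -> "bbfaad"
DP table:
           b    b    f    a    a    d
      0    1    2    3    4    5    6
  f   1    1    2    2    3    4    5
  c   2    2    2    3    3    4    5
  c   3    3    3    3    4    4    5
Edit distance = dp[3][6] = 5

5


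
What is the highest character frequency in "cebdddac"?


Input: cebdddac
Character counts:
  'a': 1
  'b': 1
  'c': 2
  'd': 3
  'e': 1
Maximum frequency: 3

3


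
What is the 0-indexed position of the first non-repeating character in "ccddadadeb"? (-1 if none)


Input: ccddadadeb
Character frequencies:
  'a': 2
  'b': 1
  'c': 2
  'd': 4
  'e': 1
Scanning left to right for freq == 1:
  Position 0 ('c'): freq=2, skip
  Position 1 ('c'): freq=2, skip
  Position 2 ('d'): freq=4, skip
  Position 3 ('d'): freq=4, skip
  Position 4 ('a'): freq=2, skip
  Position 5 ('d'): freq=4, skip
  Position 6 ('a'): freq=2, skip
  Position 7 ('d'): freq=4, skip
  Position 8 ('e'): unique! => answer = 8

8


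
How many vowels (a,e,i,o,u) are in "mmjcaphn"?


Input: mmjcaphn
Checking each character:
  'm' at position 0: consonant
  'm' at position 1: consonant
  'j' at position 2: consonant
  'c' at position 3: consonant
  'a' at position 4: vowel (running total: 1)
  'p' at position 5: consonant
  'h' at position 6: consonant
  'n' at position 7: consonant
Total vowels: 1

1


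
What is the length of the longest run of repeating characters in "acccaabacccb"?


Input: "acccaabacccb"
Scanning for longest run:
  Position 1 ('c'): new char, reset run to 1
  Position 2 ('c'): continues run of 'c', length=2
  Position 3 ('c'): continues run of 'c', length=3
  Position 4 ('a'): new char, reset run to 1
  Position 5 ('a'): continues run of 'a', length=2
  Position 6 ('b'): new char, reset run to 1
  Position 7 ('a'): new char, reset run to 1
  Position 8 ('c'): new char, reset run to 1
  Position 9 ('c'): continues run of 'c', length=2
  Position 10 ('c'): continues run of 'c', length=3
  Position 11 ('b'): new char, reset run to 1
Longest run: 'c' with length 3

3


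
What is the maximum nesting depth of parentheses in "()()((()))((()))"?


Input: "()()((()))((()))"
Tracking depth:
  Position 0 '(': depth becomes 1
  Position 1 ')': depth becomes 0
  Position 2 '(': depth becomes 1
  Position 3 ')': depth becomes 0
  Position 4 '(': depth becomes 1
  Position 5 '(': depth becomes 2
  Position 6 '(': depth becomes 3
  Position 7 ')': depth becomes 2
  Position 8 ')': depth becomes 1
  Position 9 ')': depth becomes 0
  Position 10 '(': depth becomes 1
  Position 11 '(': depth becomes 2
  Position 12 '(': depth becomes 3
  Position 13 ')': depth becomes 2
  Position 14 ')': depth becomes 1
  Position 15 ')': depth becomes 0
Maximum depth reached: 3

3


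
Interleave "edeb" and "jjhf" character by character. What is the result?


Interleaving "edeb" and "jjhf":
  Position 0: 'e' from first, 'j' from second => "ej"
  Position 1: 'd' from first, 'j' from second => "dj"
  Position 2: 'e' from first, 'h' from second => "eh"
  Position 3: 'b' from first, 'f' from second => "bf"
Result: ejdjehbf

ejdjehbf


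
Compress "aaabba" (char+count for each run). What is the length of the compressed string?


Input: aaabba
Runs:
  'a' x 3 => "a3"
  'b' x 2 => "b2"
  'a' x 1 => "a1"
Compressed: "a3b2a1"
Compressed length: 6

6


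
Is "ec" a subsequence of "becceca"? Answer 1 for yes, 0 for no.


Check if "ec" is a subsequence of "becceca"
Greedy scan:
  Position 0 ('b'): no match needed
  Position 1 ('e'): matches sub[0] = 'e'
  Position 2 ('c'): matches sub[1] = 'c'
  Position 3 ('c'): no match needed
  Position 4 ('e'): no match needed
  Position 5 ('c'): no match needed
  Position 6 ('a'): no match needed
All 2 characters matched => is a subsequence

1


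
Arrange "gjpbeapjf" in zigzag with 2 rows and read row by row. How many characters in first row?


Zigzag "gjpbeapjf" into 2 rows:
Placing characters:
  'g' => row 0
  'j' => row 1
  'p' => row 0
  'b' => row 1
  'e' => row 0
  'a' => row 1
  'p' => row 0
  'j' => row 1
  'f' => row 0
Rows:
  Row 0: "gpepf"
  Row 1: "jbaj"
First row length: 5

5


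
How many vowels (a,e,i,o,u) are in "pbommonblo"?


Input: pbommonblo
Checking each character:
  'p' at position 0: consonant
  'b' at position 1: consonant
  'o' at position 2: vowel (running total: 1)
  'm' at position 3: consonant
  'm' at position 4: consonant
  'o' at position 5: vowel (running total: 2)
  'n' at position 6: consonant
  'b' at position 7: consonant
  'l' at position 8: consonant
  'o' at position 9: vowel (running total: 3)
Total vowels: 3

3


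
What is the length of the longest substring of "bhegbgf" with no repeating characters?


Input: "bhegbgf"
Sliding window (track last position of each char):
  Position 0 ('b'): window [0,0] length 1 -- new best
  Position 1 ('h'): window [0,1] length 2 -- new best
  Position 2 ('e'): window [0,2] length 3 -- new best
  Position 3 ('g'): window [0,3] length 4 -- new best
  Position 4 ('b'): repeat (last at 0), move window start to 1
  Position 4 ('b'): window [1,4] length 4
  Position 5 ('g'): repeat (last at 3), move window start to 4
  Position 5 ('g'): window [4,5] length 2
  Position 6 ('f'): window [4,6] length 3
Longest substring with no repeats: "bheg" with length 4

4


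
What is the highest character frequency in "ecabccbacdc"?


Input: ecabccbacdc
Character counts:
  'a': 2
  'b': 2
  'c': 5
  'd': 1
  'e': 1
Maximum frequency: 5

5


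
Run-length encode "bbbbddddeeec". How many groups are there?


Input: bbbbddddeeec
Scanning for consecutive runs:
  Group 1: 'b' x 4 (positions 0-3)
  Group 2: 'd' x 4 (positions 4-7)
  Group 3: 'e' x 3 (positions 8-10)
  Group 4: 'c' x 1 (positions 11-11)
Total groups: 4

4


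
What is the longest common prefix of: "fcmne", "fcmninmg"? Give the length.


Words: fcmne, fcmninmg
  Position 0: all 'f' => match
  Position 1: all 'c' => match
  Position 2: all 'm' => match
  Position 3: all 'n' => match
  Position 4: ('e', 'i') => mismatch, stop
LCP = "fcmn" (length 4)

4


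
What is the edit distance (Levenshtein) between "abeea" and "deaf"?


Computing edit distance: "abeea" -> "deaf"
DP table:
           d    e    a    f
      0    1    2    3    4
  a   1    1    2    2    3
  b   2    2    2    3    3
  e   3    3    2    3    4
  e   4    4    3    3    4
  a   5    5    4    3    4
Edit distance = dp[5][4] = 4

4


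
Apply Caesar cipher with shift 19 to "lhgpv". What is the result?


Caesar cipher: shift "lhgpv" by 19
  'l' (pos 11) + 19 = pos 4 = 'e'
  'h' (pos 7) + 19 = pos 0 = 'a'
  'g' (pos 6) + 19 = pos 25 = 'z'
  'p' (pos 15) + 19 = pos 8 = 'i'
  'v' (pos 21) + 19 = pos 14 = 'o'
Result: eazio

eazio


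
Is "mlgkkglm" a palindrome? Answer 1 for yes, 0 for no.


Input: mlgkkglm
Reversed: mlgkkglm
  Compare pos 0 ('m') with pos 7 ('m'): match
  Compare pos 1 ('l') with pos 6 ('l'): match
  Compare pos 2 ('g') with pos 5 ('g'): match
  Compare pos 3 ('k') with pos 4 ('k'): match
Result: palindrome

1


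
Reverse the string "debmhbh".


Input: debmhbh
Reading characters right to left:
  Position 6: 'h'
  Position 5: 'b'
  Position 4: 'h'
  Position 3: 'm'
  Position 2: 'b'
  Position 1: 'e'
  Position 0: 'd'
Reversed: hbhmbed

hbhmbed


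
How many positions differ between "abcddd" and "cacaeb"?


Comparing "abcddd" and "cacaeb" position by position:
  Position 0: 'a' vs 'c' => DIFFER
  Position 1: 'b' vs 'a' => DIFFER
  Position 2: 'c' vs 'c' => same
  Position 3: 'd' vs 'a' => DIFFER
  Position 4: 'd' vs 'e' => DIFFER
  Position 5: 'd' vs 'b' => DIFFER
Positions that differ: 5

5


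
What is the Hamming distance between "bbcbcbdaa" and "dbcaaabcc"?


Comparing "bbcbcbdaa" and "dbcaaabcc" position by position:
  Position 0: 'b' vs 'd' => differ
  Position 1: 'b' vs 'b' => same
  Position 2: 'c' vs 'c' => same
  Position 3: 'b' vs 'a' => differ
  Position 4: 'c' vs 'a' => differ
  Position 5: 'b' vs 'a' => differ
  Position 6: 'd' vs 'b' => differ
  Position 7: 'a' vs 'c' => differ
  Position 8: 'a' vs 'c' => differ
Total differences (Hamming distance): 7

7


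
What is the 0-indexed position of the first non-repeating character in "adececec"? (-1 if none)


Input: adececec
Character frequencies:
  'a': 1
  'c': 3
  'd': 1
  'e': 3
Scanning left to right for freq == 1:
  Position 0 ('a'): unique! => answer = 0

0


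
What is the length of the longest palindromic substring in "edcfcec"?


Input: "edcfcec"
Checking substrings for palindromes:
  [2:5] "cfc" (len 3) => palindrome
  [4:7] "cec" (len 3) => palindrome
Longest palindromic substring: "cfc" with length 3

3


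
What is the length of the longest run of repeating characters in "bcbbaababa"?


Input: "bcbbaababa"
Scanning for longest run:
  Position 1 ('c'): new char, reset run to 1
  Position 2 ('b'): new char, reset run to 1
  Position 3 ('b'): continues run of 'b', length=2
  Position 4 ('a'): new char, reset run to 1
  Position 5 ('a'): continues run of 'a', length=2
  Position 6 ('b'): new char, reset run to 1
  Position 7 ('a'): new char, reset run to 1
  Position 8 ('b'): new char, reset run to 1
  Position 9 ('a'): new char, reset run to 1
Longest run: 'b' with length 2

2


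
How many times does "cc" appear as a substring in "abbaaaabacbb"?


Searching for "cc" in "abbaaaabacbb"
Scanning each position:
  Position 0: "ab" => no
  Position 1: "bb" => no
  Position 2: "ba" => no
  Position 3: "aa" => no
  Position 4: "aa" => no
  Position 5: "aa" => no
  Position 6: "ab" => no
  Position 7: "ba" => no
  Position 8: "ac" => no
  Position 9: "cb" => no
  Position 10: "bb" => no
Total occurrences: 0

0


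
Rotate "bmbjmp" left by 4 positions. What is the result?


Input: "bmbjmp", rotate left by 4
First 4 characters: "bmbj"
Remaining characters: "mp"
Concatenate remaining + first: "mp" + "bmbj" = "mpbmbj"

mpbmbj


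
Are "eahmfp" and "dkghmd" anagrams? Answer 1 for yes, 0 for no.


Strings: "eahmfp", "dkghmd"
Sorted first:  aefhmp
Sorted second: ddghkm
Differ at position 0: 'a' vs 'd' => not anagrams

0


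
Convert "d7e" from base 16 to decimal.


Input: "d7e" in base 16
Positional expansion:
  Digit 'd' (value 13) x 16^2 = 3328
  Digit '7' (value 7) x 16^1 = 112
  Digit 'e' (value 14) x 16^0 = 14
Sum = 3454

3454


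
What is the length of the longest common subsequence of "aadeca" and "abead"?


LCS of "aadeca" and "abead"
DP table:
           a    b    e    a    d
      0    0    0    0    0    0
  a   0    1    1    1    1    1
  a   0    1    1    1    2    2
  d   0    1    1    1    2    3
  e   0    1    1    2    2    3
  c   0    1    1    2    2    3
  a   0    1    1    2    3    3
LCS length = dp[6][5] = 3

3


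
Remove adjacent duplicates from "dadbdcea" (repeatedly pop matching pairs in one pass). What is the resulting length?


Input: dadbdcea
Stack-based adjacent duplicate removal:
  Read 'd': push. Stack: d
  Read 'a': push. Stack: da
  Read 'd': push. Stack: dad
  Read 'b': push. Stack: dadb
  Read 'd': push. Stack: dadbd
  Read 'c': push. Stack: dadbdc
  Read 'e': push. Stack: dadbdce
  Read 'a': push. Stack: dadbdcea
Final stack: "dadbdcea" (length 8)

8


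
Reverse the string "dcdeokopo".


Input: dcdeokopo
Reading characters right to left:
  Position 8: 'o'
  Position 7: 'p'
  Position 6: 'o'
  Position 5: 'k'
  Position 4: 'o'
  Position 3: 'e'
  Position 2: 'd'
  Position 1: 'c'
  Position 0: 'd'
Reversed: opokoedcd

opokoedcd


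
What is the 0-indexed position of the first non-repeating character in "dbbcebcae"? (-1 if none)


Input: dbbcebcae
Character frequencies:
  'a': 1
  'b': 3
  'c': 2
  'd': 1
  'e': 2
Scanning left to right for freq == 1:
  Position 0 ('d'): unique! => answer = 0

0


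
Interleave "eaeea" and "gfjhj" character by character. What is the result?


Interleaving "eaeea" and "gfjhj":
  Position 0: 'e' from first, 'g' from second => "eg"
  Position 1: 'a' from first, 'f' from second => "af"
  Position 2: 'e' from first, 'j' from second => "ej"
  Position 3: 'e' from first, 'h' from second => "eh"
  Position 4: 'a' from first, 'j' from second => "aj"
Result: egafejehaj

egafejehaj


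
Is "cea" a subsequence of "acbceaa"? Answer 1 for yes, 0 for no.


Check if "cea" is a subsequence of "acbceaa"
Greedy scan:
  Position 0 ('a'): no match needed
  Position 1 ('c'): matches sub[0] = 'c'
  Position 2 ('b'): no match needed
  Position 3 ('c'): no match needed
  Position 4 ('e'): matches sub[1] = 'e'
  Position 5 ('a'): matches sub[2] = 'a'
  Position 6 ('a'): no match needed
All 3 characters matched => is a subsequence

1


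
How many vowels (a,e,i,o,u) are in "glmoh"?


Input: glmoh
Checking each character:
  'g' at position 0: consonant
  'l' at position 1: consonant
  'm' at position 2: consonant
  'o' at position 3: vowel (running total: 1)
  'h' at position 4: consonant
Total vowels: 1

1


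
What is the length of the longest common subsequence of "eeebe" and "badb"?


LCS of "eeebe" and "badb"
DP table:
           b    a    d    b
      0    0    0    0    0
  e   0    0    0    0    0
  e   0    0    0    0    0
  e   0    0    0    0    0
  b   0    1    1    1    1
  e   0    1    1    1    1
LCS length = dp[5][4] = 1

1


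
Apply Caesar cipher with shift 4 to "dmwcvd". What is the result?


Caesar cipher: shift "dmwcvd" by 4
  'd' (pos 3) + 4 = pos 7 = 'h'
  'm' (pos 12) + 4 = pos 16 = 'q'
  'w' (pos 22) + 4 = pos 0 = 'a'
  'c' (pos 2) + 4 = pos 6 = 'g'
  'v' (pos 21) + 4 = pos 25 = 'z'
  'd' (pos 3) + 4 = pos 7 = 'h'
Result: hqagzh

hqagzh


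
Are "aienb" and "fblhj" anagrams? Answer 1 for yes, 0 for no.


Strings: "aienb", "fblhj"
Sorted first:  abein
Sorted second: bfhjl
Differ at position 0: 'a' vs 'b' => not anagrams

0


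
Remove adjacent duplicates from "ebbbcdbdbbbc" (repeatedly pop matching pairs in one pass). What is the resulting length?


Input: ebbbcdbdbbbc
Stack-based adjacent duplicate removal:
  Read 'e': push. Stack: e
  Read 'b': push. Stack: eb
  Read 'b': matches stack top 'b' => pop. Stack: e
  Read 'b': push. Stack: eb
  Read 'c': push. Stack: ebc
  Read 'd': push. Stack: ebcd
  Read 'b': push. Stack: ebcdb
  Read 'd': push. Stack: ebcdbd
  Read 'b': push. Stack: ebcdbdb
  Read 'b': matches stack top 'b' => pop. Stack: ebcdbd
  Read 'b': push. Stack: ebcdbdb
  Read 'c': push. Stack: ebcdbdbc
Final stack: "ebcdbdbc" (length 8)

8


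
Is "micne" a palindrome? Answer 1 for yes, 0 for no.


Input: micne
Reversed: encim
  Compare pos 0 ('m') with pos 4 ('e'): MISMATCH
  Compare pos 1 ('i') with pos 3 ('n'): MISMATCH
Result: not a palindrome

0


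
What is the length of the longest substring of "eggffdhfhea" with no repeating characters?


Input: "eggffdhfhea"
Sliding window (track last position of each char):
  Position 0 ('e'): window [0,0] length 1 -- new best
  Position 1 ('g'): window [0,1] length 2 -- new best
  Position 2 ('g'): repeat (last at 1), move window start to 2
  Position 2 ('g'): window [2,2] length 1
  Position 3 ('f'): window [2,3] length 2
  Position 4 ('f'): repeat (last at 3), move window start to 4
  Position 4 ('f'): window [4,4] length 1
  Position 5 ('d'): window [4,5] length 2
  Position 6 ('h'): window [4,6] length 3 -- new best
  Position 7 ('f'): repeat (last at 4), move window start to 5
  Position 7 ('f'): window [5,7] length 3
  Position 8 ('h'): repeat (last at 6), move window start to 7
  Position 8 ('h'): window [7,8] length 2
  Position 9 ('e'): window [7,9] length 3
  Position 10 ('a'): window [7,10] length 4 -- new best
Longest substring with no repeats: "fhea" with length 4

4


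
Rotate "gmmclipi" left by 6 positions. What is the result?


Input: "gmmclipi", rotate left by 6
First 6 characters: "gmmcli"
Remaining characters: "pi"
Concatenate remaining + first: "pi" + "gmmcli" = "pigmmcli"

pigmmcli


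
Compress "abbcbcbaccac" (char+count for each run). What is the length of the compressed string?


Input: abbcbcbaccac
Runs:
  'a' x 1 => "a1"
  'b' x 2 => "b2"
  'c' x 1 => "c1"
  'b' x 1 => "b1"
  'c' x 1 => "c1"
  'b' x 1 => "b1"
  'a' x 1 => "a1"
  'c' x 2 => "c2"
  'a' x 1 => "a1"
  'c' x 1 => "c1"
Compressed: "a1b2c1b1c1b1a1c2a1c1"
Compressed length: 20

20


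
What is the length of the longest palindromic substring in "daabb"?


Input: "daabb"
Checking substrings for palindromes:
  [1:3] "aa" (len 2) => palindrome
  [3:5] "bb" (len 2) => palindrome
Longest palindromic substring: "aa" with length 2

2


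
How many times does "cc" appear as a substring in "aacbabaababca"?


Searching for "cc" in "aacbabaababca"
Scanning each position:
  Position 0: "aa" => no
  Position 1: "ac" => no
  Position 2: "cb" => no
  Position 3: "ba" => no
  Position 4: "ab" => no
  Position 5: "ba" => no
  Position 6: "aa" => no
  Position 7: "ab" => no
  Position 8: "ba" => no
  Position 9: "ab" => no
  Position 10: "bc" => no
  Position 11: "ca" => no
Total occurrences: 0

0


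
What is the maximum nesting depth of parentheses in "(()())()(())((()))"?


Input: "(()())()(())((()))"
Tracking depth:
  Position 0 '(': depth becomes 1
  Position 1 '(': depth becomes 2
  Position 2 ')': depth becomes 1
  Position 3 '(': depth becomes 2
  Position 4 ')': depth becomes 1
  Position 5 ')': depth becomes 0
  Position 6 '(': depth becomes 1
  Position 7 ')': depth becomes 0
  Position 8 '(': depth becomes 1
  Position 9 '(': depth becomes 2
  Position 10 ')': depth becomes 1
  Position 11 ')': depth becomes 0
  Position 12 '(': depth becomes 1
  Position 13 '(': depth becomes 2
  Position 14 '(': depth becomes 3
  Position 15 ')': depth becomes 2
  Position 16 ')': depth becomes 1
  Position 17 ')': depth becomes 0
Maximum depth reached: 3

3


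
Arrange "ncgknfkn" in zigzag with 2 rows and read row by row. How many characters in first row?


Zigzag "ncgknfkn" into 2 rows:
Placing characters:
  'n' => row 0
  'c' => row 1
  'g' => row 0
  'k' => row 1
  'n' => row 0
  'f' => row 1
  'k' => row 0
  'n' => row 1
Rows:
  Row 0: "ngnk"
  Row 1: "ckfn"
First row length: 4

4


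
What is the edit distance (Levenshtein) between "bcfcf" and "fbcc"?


Computing edit distance: "bcfcf" -> "fbcc"
DP table:
           f    b    c    c
      0    1    2    3    4
  b   1    1    1    2    3
  c   2    2    2    1    2
  f   3    2    3    2    2
  c   4    3    3    3    2
  f   5    4    4    4    3
Edit distance = dp[5][4] = 3

3


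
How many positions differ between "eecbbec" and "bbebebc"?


Comparing "eecbbec" and "bbebebc" position by position:
  Position 0: 'e' vs 'b' => DIFFER
  Position 1: 'e' vs 'b' => DIFFER
  Position 2: 'c' vs 'e' => DIFFER
  Position 3: 'b' vs 'b' => same
  Position 4: 'b' vs 'e' => DIFFER
  Position 5: 'e' vs 'b' => DIFFER
  Position 6: 'c' vs 'c' => same
Positions that differ: 5

5


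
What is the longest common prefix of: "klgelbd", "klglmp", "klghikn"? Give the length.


Words: klgelbd, klglmp, klghikn
  Position 0: all 'k' => match
  Position 1: all 'l' => match
  Position 2: all 'g' => match
  Position 3: ('e', 'l', 'h') => mismatch, stop
LCP = "klg" (length 3)

3


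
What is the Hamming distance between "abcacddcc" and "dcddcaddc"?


Comparing "abcacddcc" and "dcddcaddc" position by position:
  Position 0: 'a' vs 'd' => differ
  Position 1: 'b' vs 'c' => differ
  Position 2: 'c' vs 'd' => differ
  Position 3: 'a' vs 'd' => differ
  Position 4: 'c' vs 'c' => same
  Position 5: 'd' vs 'a' => differ
  Position 6: 'd' vs 'd' => same
  Position 7: 'c' vs 'd' => differ
  Position 8: 'c' vs 'c' => same
Total differences (Hamming distance): 6

6


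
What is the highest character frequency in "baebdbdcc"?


Input: baebdbdcc
Character counts:
  'a': 1
  'b': 3
  'c': 2
  'd': 2
  'e': 1
Maximum frequency: 3

3


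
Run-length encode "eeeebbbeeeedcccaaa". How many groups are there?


Input: eeeebbbeeeedcccaaa
Scanning for consecutive runs:
  Group 1: 'e' x 4 (positions 0-3)
  Group 2: 'b' x 3 (positions 4-6)
  Group 3: 'e' x 4 (positions 7-10)
  Group 4: 'd' x 1 (positions 11-11)
  Group 5: 'c' x 3 (positions 12-14)
  Group 6: 'a' x 3 (positions 15-17)
Total groups: 6

6


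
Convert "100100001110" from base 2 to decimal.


Input: "100100001110" in base 2
Positional expansion:
  Digit '1' (value 1) x 2^11 = 2048
  Digit '0' (value 0) x 2^10 = 0
  Digit '0' (value 0) x 2^9 = 0
  Digit '1' (value 1) x 2^8 = 256
  Digit '0' (value 0) x 2^7 = 0
  Digit '0' (value 0) x 2^6 = 0
  Digit '0' (value 0) x 2^5 = 0
  Digit '0' (value 0) x 2^4 = 0
  Digit '1' (value 1) x 2^3 = 8
  Digit '1' (value 1) x 2^2 = 4
  Digit '1' (value 1) x 2^1 = 2
  Digit '0' (value 0) x 2^0 = 0
Sum = 2318

2318


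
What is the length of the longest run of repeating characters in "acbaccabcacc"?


Input: "acbaccabcacc"
Scanning for longest run:
  Position 1 ('c'): new char, reset run to 1
  Position 2 ('b'): new char, reset run to 1
  Position 3 ('a'): new char, reset run to 1
  Position 4 ('c'): new char, reset run to 1
  Position 5 ('c'): continues run of 'c', length=2
  Position 6 ('a'): new char, reset run to 1
  Position 7 ('b'): new char, reset run to 1
  Position 8 ('c'): new char, reset run to 1
  Position 9 ('a'): new char, reset run to 1
  Position 10 ('c'): new char, reset run to 1
  Position 11 ('c'): continues run of 'c', length=2
Longest run: 'c' with length 2

2


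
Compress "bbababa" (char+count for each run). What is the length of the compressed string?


Input: bbababa
Runs:
  'b' x 2 => "b2"
  'a' x 1 => "a1"
  'b' x 1 => "b1"
  'a' x 1 => "a1"
  'b' x 1 => "b1"
  'a' x 1 => "a1"
Compressed: "b2a1b1a1b1a1"
Compressed length: 12

12


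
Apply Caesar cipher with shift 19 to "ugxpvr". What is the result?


Caesar cipher: shift "ugxpvr" by 19
  'u' (pos 20) + 19 = pos 13 = 'n'
  'g' (pos 6) + 19 = pos 25 = 'z'
  'x' (pos 23) + 19 = pos 16 = 'q'
  'p' (pos 15) + 19 = pos 8 = 'i'
  'v' (pos 21) + 19 = pos 14 = 'o'
  'r' (pos 17) + 19 = pos 10 = 'k'
Result: nzqiok

nzqiok


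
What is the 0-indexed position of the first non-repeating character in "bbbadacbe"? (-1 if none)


Input: bbbadacbe
Character frequencies:
  'a': 2
  'b': 4
  'c': 1
  'd': 1
  'e': 1
Scanning left to right for freq == 1:
  Position 0 ('b'): freq=4, skip
  Position 1 ('b'): freq=4, skip
  Position 2 ('b'): freq=4, skip
  Position 3 ('a'): freq=2, skip
  Position 4 ('d'): unique! => answer = 4

4


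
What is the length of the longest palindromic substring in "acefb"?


Input: "acefb"
Checking substrings for palindromes:
  No multi-char palindromic substrings found
Longest palindromic substring: "a" with length 1

1


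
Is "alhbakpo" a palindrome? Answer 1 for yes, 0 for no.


Input: alhbakpo
Reversed: opkabhla
  Compare pos 0 ('a') with pos 7 ('o'): MISMATCH
  Compare pos 1 ('l') with pos 6 ('p'): MISMATCH
  Compare pos 2 ('h') with pos 5 ('k'): MISMATCH
  Compare pos 3 ('b') with pos 4 ('a'): MISMATCH
Result: not a palindrome

0


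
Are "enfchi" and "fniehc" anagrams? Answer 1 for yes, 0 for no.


Strings: "enfchi", "fniehc"
Sorted first:  cefhin
Sorted second: cefhin
Sorted forms match => anagrams

1


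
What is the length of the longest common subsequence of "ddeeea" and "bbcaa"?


LCS of "ddeeea" and "bbcaa"
DP table:
           b    b    c    a    a
      0    0    0    0    0    0
  d   0    0    0    0    0    0
  d   0    0    0    0    0    0
  e   0    0    0    0    0    0
  e   0    0    0    0    0    0
  e   0    0    0    0    0    0
  a   0    0    0    0    1    1
LCS length = dp[6][5] = 1

1


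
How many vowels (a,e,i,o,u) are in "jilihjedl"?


Input: jilihjedl
Checking each character:
  'j' at position 0: consonant
  'i' at position 1: vowel (running total: 1)
  'l' at position 2: consonant
  'i' at position 3: vowel (running total: 2)
  'h' at position 4: consonant
  'j' at position 5: consonant
  'e' at position 6: vowel (running total: 3)
  'd' at position 7: consonant
  'l' at position 8: consonant
Total vowels: 3

3


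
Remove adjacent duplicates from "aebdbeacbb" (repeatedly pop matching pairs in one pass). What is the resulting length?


Input: aebdbeacbb
Stack-based adjacent duplicate removal:
  Read 'a': push. Stack: a
  Read 'e': push. Stack: ae
  Read 'b': push. Stack: aeb
  Read 'd': push. Stack: aebd
  Read 'b': push. Stack: aebdb
  Read 'e': push. Stack: aebdbe
  Read 'a': push. Stack: aebdbea
  Read 'c': push. Stack: aebdbeac
  Read 'b': push. Stack: aebdbeacb
  Read 'b': matches stack top 'b' => pop. Stack: aebdbeac
Final stack: "aebdbeac" (length 8)

8


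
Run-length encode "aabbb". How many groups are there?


Input: aabbb
Scanning for consecutive runs:
  Group 1: 'a' x 2 (positions 0-1)
  Group 2: 'b' x 3 (positions 2-4)
Total groups: 2

2


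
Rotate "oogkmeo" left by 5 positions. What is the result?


Input: "oogkmeo", rotate left by 5
First 5 characters: "oogkm"
Remaining characters: "eo"
Concatenate remaining + first: "eo" + "oogkm" = "eooogkm"

eooogkm


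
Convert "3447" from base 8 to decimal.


Input: "3447" in base 8
Positional expansion:
  Digit '3' (value 3) x 8^3 = 1536
  Digit '4' (value 4) x 8^2 = 256
  Digit '4' (value 4) x 8^1 = 32
  Digit '7' (value 7) x 8^0 = 7
Sum = 1831

1831


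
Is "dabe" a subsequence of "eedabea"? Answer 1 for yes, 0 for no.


Check if "dabe" is a subsequence of "eedabea"
Greedy scan:
  Position 0 ('e'): no match needed
  Position 1 ('e'): no match needed
  Position 2 ('d'): matches sub[0] = 'd'
  Position 3 ('a'): matches sub[1] = 'a'
  Position 4 ('b'): matches sub[2] = 'b'
  Position 5 ('e'): matches sub[3] = 'e'
  Position 6 ('a'): no match needed
All 4 characters matched => is a subsequence

1


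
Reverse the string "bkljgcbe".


Input: bkljgcbe
Reading characters right to left:
  Position 7: 'e'
  Position 6: 'b'
  Position 5: 'c'
  Position 4: 'g'
  Position 3: 'j'
  Position 2: 'l'
  Position 1: 'k'
  Position 0: 'b'
Reversed: ebcgjlkb

ebcgjlkb


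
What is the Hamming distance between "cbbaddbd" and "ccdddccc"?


Comparing "cbbaddbd" and "ccdddccc" position by position:
  Position 0: 'c' vs 'c' => same
  Position 1: 'b' vs 'c' => differ
  Position 2: 'b' vs 'd' => differ
  Position 3: 'a' vs 'd' => differ
  Position 4: 'd' vs 'd' => same
  Position 5: 'd' vs 'c' => differ
  Position 6: 'b' vs 'c' => differ
  Position 7: 'd' vs 'c' => differ
Total differences (Hamming distance): 6

6


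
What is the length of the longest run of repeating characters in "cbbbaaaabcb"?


Input: "cbbbaaaabcb"
Scanning for longest run:
  Position 1 ('b'): new char, reset run to 1
  Position 2 ('b'): continues run of 'b', length=2
  Position 3 ('b'): continues run of 'b', length=3
  Position 4 ('a'): new char, reset run to 1
  Position 5 ('a'): continues run of 'a', length=2
  Position 6 ('a'): continues run of 'a', length=3
  Position 7 ('a'): continues run of 'a', length=4
  Position 8 ('b'): new char, reset run to 1
  Position 9 ('c'): new char, reset run to 1
  Position 10 ('b'): new char, reset run to 1
Longest run: 'a' with length 4

4


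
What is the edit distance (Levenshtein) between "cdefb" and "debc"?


Computing edit distance: "cdefb" -> "debc"
DP table:
           d    e    b    c
      0    1    2    3    4
  c   1    1    2    3    3
  d   2    1    2    3    4
  e   3    2    1    2    3
  f   4    3    2    2    3
  b   5    4    3    2    3
Edit distance = dp[5][4] = 3

3


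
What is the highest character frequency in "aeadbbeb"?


Input: aeadbbeb
Character counts:
  'a': 2
  'b': 3
  'd': 1
  'e': 2
Maximum frequency: 3

3


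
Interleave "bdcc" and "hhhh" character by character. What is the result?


Interleaving "bdcc" and "hhhh":
  Position 0: 'b' from first, 'h' from second => "bh"
  Position 1: 'd' from first, 'h' from second => "dh"
  Position 2: 'c' from first, 'h' from second => "ch"
  Position 3: 'c' from first, 'h' from second => "ch"
Result: bhdhchch

bhdhchch


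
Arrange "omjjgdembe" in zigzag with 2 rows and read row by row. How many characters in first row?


Zigzag "omjjgdembe" into 2 rows:
Placing characters:
  'o' => row 0
  'm' => row 1
  'j' => row 0
  'j' => row 1
  'g' => row 0
  'd' => row 1
  'e' => row 0
  'm' => row 1
  'b' => row 0
  'e' => row 1
Rows:
  Row 0: "ojgeb"
  Row 1: "mjdme"
First row length: 5

5


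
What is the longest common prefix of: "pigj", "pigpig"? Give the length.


Words: pigj, pigpig
  Position 0: all 'p' => match
  Position 1: all 'i' => match
  Position 2: all 'g' => match
  Position 3: ('j', 'p') => mismatch, stop
LCP = "pig" (length 3)

3


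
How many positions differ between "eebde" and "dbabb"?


Comparing "eebde" and "dbabb" position by position:
  Position 0: 'e' vs 'd' => DIFFER
  Position 1: 'e' vs 'b' => DIFFER
  Position 2: 'b' vs 'a' => DIFFER
  Position 3: 'd' vs 'b' => DIFFER
  Position 4: 'e' vs 'b' => DIFFER
Positions that differ: 5

5


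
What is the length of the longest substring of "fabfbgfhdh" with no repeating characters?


Input: "fabfbgfhdh"
Sliding window (track last position of each char):
  Position 0 ('f'): window [0,0] length 1 -- new best
  Position 1 ('a'): window [0,1] length 2 -- new best
  Position 2 ('b'): window [0,2] length 3 -- new best
  Position 3 ('f'): repeat (last at 0), move window start to 1
  Position 3 ('f'): window [1,3] length 3
  Position 4 ('b'): repeat (last at 2), move window start to 3
  Position 4 ('b'): window [3,4] length 2
  Position 5 ('g'): window [3,5] length 3
  Position 6 ('f'): repeat (last at 3), move window start to 4
  Position 6 ('f'): window [4,6] length 3
  Position 7 ('h'): window [4,7] length 4 -- new best
  Position 8 ('d'): window [4,8] length 5 -- new best
  Position 9 ('h'): repeat (last at 7), move window start to 8
  Position 9 ('h'): window [8,9] length 2
Longest substring with no repeats: "bgfhd" with length 5

5


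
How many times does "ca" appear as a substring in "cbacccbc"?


Searching for "ca" in "cbacccbc"
Scanning each position:
  Position 0: "cb" => no
  Position 1: "ba" => no
  Position 2: "ac" => no
  Position 3: "cc" => no
  Position 4: "cc" => no
  Position 5: "cb" => no
  Position 6: "bc" => no
Total occurrences: 0

0


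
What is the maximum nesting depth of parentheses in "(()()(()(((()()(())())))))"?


Input: "(()()(()(((()()(())())))))"
Tracking depth:
  Position 0 '(': depth becomes 1
  Position 1 '(': depth becomes 2
  Position 2 ')': depth becomes 1
  Position 3 '(': depth becomes 2
  Position 4 ')': depth becomes 1
  Position 5 '(': depth becomes 2
  Position 6 '(': depth becomes 3
  Position 7 ')': depth becomes 2
  Position 8 '(': depth becomes 3
  Position 9 '(': depth becomes 4
  Position 10 '(': depth becomes 5
  Position 11 '(': depth becomes 6
  Position 12 ')': depth becomes 5
  Position 13 '(': depth becomes 6
  Position 14 ')': depth becomes 5
  Position 15 '(': depth becomes 6
  Position 16 '(': depth becomes 7
  Position 17 ')': depth becomes 6
  Position 18 ')': depth becomes 5
  Position 19 '(': depth becomes 6
  Position 20 ')': depth becomes 5
  Position 21 ')': depth becomes 4
  Position 22 ')': depth becomes 3
  Position 23 ')': depth becomes 2
  Position 24 ')': depth becomes 1
  Position 25 ')': depth becomes 0
Maximum depth reached: 7

7


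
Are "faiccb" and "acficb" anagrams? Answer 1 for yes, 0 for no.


Strings: "faiccb", "acficb"
Sorted first:  abccfi
Sorted second: abccfi
Sorted forms match => anagrams

1


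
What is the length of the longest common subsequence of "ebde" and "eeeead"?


LCS of "ebde" and "eeeead"
DP table:
           e    e    e    e    a    d
      0    0    0    0    0    0    0
  e   0    1    1    1    1    1    1
  b   0    1    1    1    1    1    1
  d   0    1    1    1    1    1    2
  e   0    1    2    2    2    2    2
LCS length = dp[4][6] = 2

2


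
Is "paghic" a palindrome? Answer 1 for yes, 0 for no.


Input: paghic
Reversed: cihgap
  Compare pos 0 ('p') with pos 5 ('c'): MISMATCH
  Compare pos 1 ('a') with pos 4 ('i'): MISMATCH
  Compare pos 2 ('g') with pos 3 ('h'): MISMATCH
Result: not a palindrome

0


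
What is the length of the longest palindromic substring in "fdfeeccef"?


Input: "fdfeeccef"
Checking substrings for palindromes:
  [4:8] "ecce" (len 4) => palindrome
  [0:3] "fdf" (len 3) => palindrome
  [3:5] "ee" (len 2) => palindrome
  [5:7] "cc" (len 2) => palindrome
Longest palindromic substring: "ecce" with length 4

4


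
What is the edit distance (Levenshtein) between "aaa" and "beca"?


Computing edit distance: "aaa" -> "beca"
DP table:
           b    e    c    a
      0    1    2    3    4
  a   1    1    2    3    3
  a   2    2    2    3    3
  a   3    3    3    3    3
Edit distance = dp[3][4] = 3

3
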